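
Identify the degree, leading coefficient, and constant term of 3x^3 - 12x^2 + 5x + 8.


Highest power of x is 3, with coefficient 3. Constant term is 8.
Degree = 3, leading coefficient = 3, constant term = 8


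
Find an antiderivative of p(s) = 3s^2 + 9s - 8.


Reverse power rule on each term:
  ∫ 3s^2 ds = s^3
  ∫ 9s ds = (9/2)s^2
  ∫ -8 ds = -8s
F(s) = s^3 + (9/2)s^2 - 8s + C


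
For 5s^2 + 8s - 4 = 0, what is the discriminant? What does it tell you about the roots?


D = b^2 - 4ac = (8)^2 - 4(5)(-4) = 64 + 80 = 144
Since D > 0: two distinct rational roots


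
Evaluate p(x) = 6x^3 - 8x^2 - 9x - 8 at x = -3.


Using direct substitution:
  6 * (-3)^3 = -162
  -8 * (-3)^2 = -72
  -9 * (-3)^1 = 27
  constant: -8
Sum = -162 - 72 + 27 - 8 = -215


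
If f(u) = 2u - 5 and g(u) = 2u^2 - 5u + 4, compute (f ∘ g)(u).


Substitute g(u) into f:
f(g(u)) = 2*(2u^2 - 5u + 4) + (-5)
Expand and combine: 4u^2 - 10u + 3


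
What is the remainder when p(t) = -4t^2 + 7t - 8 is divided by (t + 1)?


By the Remainder Theorem, the remainder equals p(-1):
  -4*(-1)^2 = -4
  7*(-1)^1 = -7
  constant: -8
Sum: -4 - 7 - 8 = -19


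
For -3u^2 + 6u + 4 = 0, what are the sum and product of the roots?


For au^2+bu+c=0: sum = -b/a, product = c/a.
a=-3, b=6, c=4
Sum = -(6)/-3 = 2
Product = (4)/-3 = -4/3


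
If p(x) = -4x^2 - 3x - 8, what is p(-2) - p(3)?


p(-2) = -18
p(3) = -53
p(-2) - p(3) = -18 + 53 = 35


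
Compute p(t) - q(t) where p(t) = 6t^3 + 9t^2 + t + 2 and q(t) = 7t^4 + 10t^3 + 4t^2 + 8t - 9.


Distribute the minus sign:
  (6t^3 + 9t^2 + t + 2)
- (7t^4 + 10t^3 + 4t^2 + 8t - 9)
Negate second polynomial: -7t^4 - 10t^3 - 4t^2 - 8t + 9
Add: -7t^4 - 4t^3 + 5t^2 - 7t + 11


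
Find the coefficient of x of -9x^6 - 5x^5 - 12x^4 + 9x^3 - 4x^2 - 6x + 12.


Read off the coefficient of x: -6


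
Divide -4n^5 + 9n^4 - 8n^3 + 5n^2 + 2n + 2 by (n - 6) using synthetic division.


Synthetic division with c = 6. Coefficients: -4, 9, -8, 5, 2, 2
Bring down -4.
  -4 * 6 = -24; -24 + 9 = -15
  -15 * 6 = -90; -90 - 8 = -98
  -98 * 6 = -588; -588 + 5 = -583
  -583 * 6 = -3498; -3498 + 2 = -3496
  -3496 * 6 = -20976; -20976 + 2 = -20974
Quotient: -4n^4 - 15n^3 - 98n^2 - 583n - 3496, Remainder: -20974


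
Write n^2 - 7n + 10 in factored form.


Roots satisfy r1 + r2 = -b/a = 7 and r1*r2 = c/a = 10.
So r1 = 5, r2 = 2.
n^2 - 7n + 10 = (n - r1)(n - r2) = (n - 5)(n - 2)


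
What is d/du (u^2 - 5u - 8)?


Apply the power rule term by term:
  d/du(u^2) = 2u
  d/du(-5u) = -5
  d/du(-8) = 0
p'(u) = 2u - 5


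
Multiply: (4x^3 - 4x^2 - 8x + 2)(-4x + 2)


Distribute each term of the first polynomial:
  (4x^3)(-4x + 2) = -16x^4 + 8x^3
  (-4x^2)(-4x + 2) = 16x^3 - 8x^2
  (-8x)(-4x + 2) = 32x^2 - 16x
  (2)(-4x + 2) = -8x + 4
Sum: -16x^4 + 24x^3 + 24x^2 - 24x + 4


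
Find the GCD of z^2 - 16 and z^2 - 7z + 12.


Factor each:
  z^2 - 16 = (z - 4)(z + 4)
  z^2 - 7z + 12 = (z - 4)(z - 3)
Common monic factor: z - 4


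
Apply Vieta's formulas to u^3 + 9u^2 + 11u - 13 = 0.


Monic cubic u^3+bu^2+cu+d=0: sum=-b, pairwise sum=c, product=-d.
b=9, c=11, d=-13
r1+r2+r3 = -9
r1r2+r1r3+r2r3 = 11
r1r2r3 = 13


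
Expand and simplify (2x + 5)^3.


Expand (2x + 5)^3 by repeated multiplication:
  (2x + 5)^2 = 4x^2 + 20x + 25
= 8x^3 + 60x^2 + 150x + 125


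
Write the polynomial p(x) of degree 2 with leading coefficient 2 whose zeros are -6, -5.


p(x) = 2(x + 6)(x + 5)
Expand: 2x^2 + 22x + 60


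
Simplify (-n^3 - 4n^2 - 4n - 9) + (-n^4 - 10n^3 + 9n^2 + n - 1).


Align terms by degree and add:
  -n^3 - 4n^2 - 4n - 9
  -n^4 - 10n^3 + 9n^2 + n - 1
= -n^4 - 11n^3 + 5n^2 - 3n - 10


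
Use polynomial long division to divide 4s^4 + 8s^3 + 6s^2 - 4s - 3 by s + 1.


(4s^4 + 8s^3 + 6s^2 - 4s - 3) / (s + 1)
Step 1: 4s^3 * (s + 1) = 4s^4 + 4s^3; subtract.
Step 2: 4s^2 * (s + 1) = 4s^3 + 4s^2; subtract.
Step 3: 2s * (s + 1) = 2s^2 + 2s; subtract.
Step 4: -6 * (s + 1) = -6s - 6; subtract.
Quotient: 4s^3 + 4s^2 + 2s - 6, Remainder: 3


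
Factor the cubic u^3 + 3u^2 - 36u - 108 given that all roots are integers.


Try integer roots (divisors of -108). u=-3: p(-3)=0.
Divide out (u + 3): quotient is u^2 - 36.
Factor the quadratic: (u + 6)(u - 6)
Result: (u + 3)(u + 6)(u - 6)


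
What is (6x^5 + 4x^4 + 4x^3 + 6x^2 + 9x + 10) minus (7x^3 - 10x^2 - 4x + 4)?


Distribute the minus sign:
  (6x^5 + 4x^4 + 4x^3 + 6x^2 + 9x + 10)
- (7x^3 - 10x^2 - 4x + 4)
Negate second polynomial: -7x^3 + 10x^2 + 4x - 4
Add: 6x^5 + 4x^4 - 3x^3 + 16x^2 + 13x + 6


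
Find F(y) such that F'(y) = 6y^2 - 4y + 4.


Reverse power rule on each term:
  ∫ 6y^2 dy = 2y^3
  ∫ -4y dy = -2y^2
  ∫ 4 dy = 4y
F(y) = 2y^3 - 2y^2 + 4y + C


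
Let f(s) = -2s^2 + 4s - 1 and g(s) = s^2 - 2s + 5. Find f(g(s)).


Substitute g(s) into f:
f(g(s)) = -2*(s^2 - 2s + 5)^2 + 4*(s^2 - 2s + 5) + (-1)
(s^2 - 2s + 5)^2 = s^4 - 4s^3 + 14s^2 - 20s + 25
Expand and combine: -2s^4 + 8s^3 - 24s^2 + 32s - 31


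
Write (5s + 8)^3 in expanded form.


Expand (5s + 8)^3 by repeated multiplication:
  (5s + 8)^2 = 25s^2 + 80s + 64
= 125s^3 + 600s^2 + 960s + 512


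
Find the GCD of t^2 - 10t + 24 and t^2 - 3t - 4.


Factor each:
  t^2 - 10t + 24 = (t - 4)(t - 6)
  t^2 - 3t - 4 = (t - 4)(t + 1)
Common monic factor: t - 4


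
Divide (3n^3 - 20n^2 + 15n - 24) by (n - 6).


(3n^3 - 20n^2 + 15n - 24) / (n - 6)
Step 1: 3n^2 * (n - 6) = 3n^3 - 18n^2; subtract.
Step 2: -2n * (n - 6) = -2n^2 + 12n; subtract.
Step 3: 3 * (n - 6) = 3n - 18; subtract.
Quotient: 3n^2 - 2n + 3, Remainder: -6


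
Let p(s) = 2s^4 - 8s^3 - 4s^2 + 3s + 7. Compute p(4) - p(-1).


p(4) = -45
p(-1) = 10
p(4) - p(-1) = -45 - 10 = -55


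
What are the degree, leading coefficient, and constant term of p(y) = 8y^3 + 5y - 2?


Highest power of y is 3, with coefficient 8. Constant term is -2.
Degree = 3, leading coefficient = 8, constant term = -2


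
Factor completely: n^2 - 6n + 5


Roots satisfy r1 + r2 = -b/a = 6 and r1*r2 = c/a = 5.
So r1 = 1, r2 = 5.
n^2 - 6n + 5 = (n - r1)(n - r2) = (n - 1)(n - 5)


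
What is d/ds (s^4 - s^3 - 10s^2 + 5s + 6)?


Apply the power rule term by term:
  d/ds(s^4) = 4s^3
  d/ds(-s^3) = -3s^2
  d/ds(-10s^2) = -20s
  d/ds(5s) = 5
  d/ds(6) = 0
p'(s) = 4s^3 - 3s^2 - 20s + 5


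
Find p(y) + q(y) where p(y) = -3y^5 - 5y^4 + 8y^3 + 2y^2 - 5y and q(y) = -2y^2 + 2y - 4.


Align terms by degree and add:
  -3y^5 - 5y^4 + 8y^3 + 2y^2 - 5y
  -2y^2 + 2y - 4
= -3y^5 - 5y^4 + 8y^3 - 3y - 4


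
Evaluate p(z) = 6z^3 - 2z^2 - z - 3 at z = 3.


Using direct substitution:
  6 * (3)^3 = 162
  -2 * (3)^2 = -18
  -1 * (3)^1 = -3
  constant: -3
Sum = 162 - 18 - 3 - 3 = 138


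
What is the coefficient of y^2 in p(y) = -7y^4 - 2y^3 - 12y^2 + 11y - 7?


Read off the coefficient of y^2: -12


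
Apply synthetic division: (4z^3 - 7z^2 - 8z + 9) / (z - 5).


Synthetic division with c = 5. Coefficients: 4, -7, -8, 9
Bring down 4.
  4 * 5 = 20; 20 - 7 = 13
  13 * 5 = 65; 65 - 8 = 57
  57 * 5 = 285; 285 + 9 = 294
Quotient: 4z^2 + 13z + 57, Remainder: 294


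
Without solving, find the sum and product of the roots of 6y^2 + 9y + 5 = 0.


For ay^2+by+c=0: sum = -b/a, product = c/a.
a=6, b=9, c=5
Sum = -(9)/6 = -3/2
Product = (5)/6 = 5/6


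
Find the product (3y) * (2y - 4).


Distribute each term of the first polynomial:
  (3y)(2y - 4) = 6y^2 - 12y
Sum: 6y^2 - 12y


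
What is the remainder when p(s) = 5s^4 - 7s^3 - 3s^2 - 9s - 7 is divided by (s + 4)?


By the Remainder Theorem, the remainder equals p(-4):
  5*(-4)^4 = 1280
  -7*(-4)^3 = 448
  -3*(-4)^2 = -48
  -9*(-4)^1 = 36
  constant: -7
Sum: 1280 + 448 - 48 + 36 - 7 = 1709


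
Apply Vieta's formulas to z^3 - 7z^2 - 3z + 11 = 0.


Monic cubic z^3+bz^2+cz+d=0: sum=-b, pairwise sum=c, product=-d.
b=-7, c=-3, d=11
r1+r2+r3 = 7
r1r2+r1r3+r2r3 = -3
r1r2r3 = -11


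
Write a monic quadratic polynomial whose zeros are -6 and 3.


p(x) = (x + 6)(x - 3)
Expand: x^2 + 3x - 18


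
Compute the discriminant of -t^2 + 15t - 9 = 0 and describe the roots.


D = b^2 - 4ac = (15)^2 - 4(-1)(-9) = 225 - 36 = 189
Since D > 0: two distinct irrational roots


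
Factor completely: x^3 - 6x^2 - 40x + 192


Try integer roots (divisors of 192). x=-6: p(-6)=0.
Divide out (x + 6): quotient is x^2 - 12x + 32.
Factor the quadratic: (x - 4)(x - 8)
Result: (x + 6)(x - 4)(x - 8)


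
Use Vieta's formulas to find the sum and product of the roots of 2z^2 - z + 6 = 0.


For az^2+bz+c=0: sum = -b/a, product = c/a.
a=2, b=-1, c=6
Sum = -(-1)/2 = 1/2
Product = (6)/2 = 3


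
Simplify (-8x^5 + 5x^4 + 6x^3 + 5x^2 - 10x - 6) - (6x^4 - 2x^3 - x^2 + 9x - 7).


Distribute the minus sign:
  (-8x^5 + 5x^4 + 6x^3 + 5x^2 - 10x - 6)
- (6x^4 - 2x^3 - x^2 + 9x - 7)
Negate second polynomial: -6x^4 + 2x^3 + x^2 - 9x + 7
Add: -8x^5 - x^4 + 8x^3 + 6x^2 - 19x + 1


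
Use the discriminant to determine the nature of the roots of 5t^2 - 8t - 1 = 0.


D = b^2 - 4ac = (-8)^2 - 4(5)(-1) = 64 + 20 = 84
Since D > 0: two distinct irrational roots


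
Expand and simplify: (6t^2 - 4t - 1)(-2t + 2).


Distribute each term of the first polynomial:
  (6t^2)(-2t + 2) = -12t^3 + 12t^2
  (-4t)(-2t + 2) = 8t^2 - 8t
  (-1)(-2t + 2) = 2t - 2
Sum: -12t^3 + 20t^2 - 6t - 2


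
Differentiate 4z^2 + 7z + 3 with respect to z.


Apply the power rule term by term:
  d/dz(4z^2) = 8z
  d/dz(7z) = 7
  d/dz(3) = 0
p'(z) = 8z + 7


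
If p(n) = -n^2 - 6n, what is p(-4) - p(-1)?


p(-4) = 8
p(-1) = 5
p(-4) - p(-1) = 8 - 5 = 3


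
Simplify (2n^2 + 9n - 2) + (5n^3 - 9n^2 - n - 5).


Align terms by degree and add:
  2n^2 + 9n - 2
+ 5n^3 - 9n^2 - n - 5
= 5n^3 - 7n^2 + 8n - 7


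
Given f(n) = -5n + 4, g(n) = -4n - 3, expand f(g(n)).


Substitute g(n) into f:
f(g(n)) = -5*(-4n - 3) + 4
Expand and combine: 20n + 19


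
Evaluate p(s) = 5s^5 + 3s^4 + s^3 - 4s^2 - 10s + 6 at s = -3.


Using direct substitution:
  5 * (-3)^5 = -1215
  3 * (-3)^4 = 243
  1 * (-3)^3 = -27
  -4 * (-3)^2 = -36
  -10 * (-3)^1 = 30
  constant: 6
Sum = -1215 + 243 - 27 - 36 + 30 + 6 = -999


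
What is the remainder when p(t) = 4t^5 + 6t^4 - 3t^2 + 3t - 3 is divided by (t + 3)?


By the Remainder Theorem, the remainder equals p(-3):
  4*(-3)^5 = -972
  6*(-3)^4 = 486
  0*(-3)^3 = 0
  -3*(-3)^2 = -27
  3*(-3)^1 = -9
  constant: -3
Sum: -972 + 486 + 0 - 27 - 9 - 3 = -525


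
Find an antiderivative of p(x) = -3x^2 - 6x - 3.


Reverse power rule on each term:
  ∫ -3x^2 dx = -x^3
  ∫ -6x dx = -3x^2
  ∫ -3 dx = -3x
F(x) = -x^3 - 3x^2 - 3x + C


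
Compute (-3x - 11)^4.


Expand (-3x - 11)^4 by repeated multiplication:
  (-3x - 11)^2 = 9x^2 + 66x + 121
  (-3x - 11)^3 = -27x^3 - 297x^2 - 1089x - 1331
= 81x^4 + 1188x^3 + 6534x^2 + 15972x + 14641


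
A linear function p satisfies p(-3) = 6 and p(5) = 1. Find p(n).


p(n) = mn + b. Using p(-3)=6, p(5)=1:
m = (6 - 1)/(-3 - 5) = 5/-8 = -5/8
b = 6 - m*(-3) = 6 - 15/8 = 33/8
p(n) = -(5/8)n + (33/8)


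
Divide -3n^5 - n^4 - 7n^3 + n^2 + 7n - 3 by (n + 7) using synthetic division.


Synthetic division with c = -7. Coefficients: -3, -1, -7, 1, 7, -3
Bring down -3.
  -3 * -7 = 21; 21 - 1 = 20
  20 * -7 = -140; -140 - 7 = -147
  -147 * -7 = 1029; 1029 + 1 = 1030
  1030 * -7 = -7210; -7210 + 7 = -7203
  -7203 * -7 = 50421; 50421 - 3 = 50418
Quotient: -3n^4 + 20n^3 - 147n^2 + 1030n - 7203, Remainder: 50418


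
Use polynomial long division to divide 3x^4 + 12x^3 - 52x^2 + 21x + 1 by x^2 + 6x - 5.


(3x^4 + 12x^3 - 52x^2 + 21x + 1) / (x^2 + 6x - 5)
Step 1: 3x^2 * (x^2 + 6x - 5) = 3x^4 + 18x^3 - 15x^2; subtract.
Step 2: -6x * (x^2 + 6x - 5) = -6x^3 - 36x^2 + 30x; subtract.
Step 3: -1 * (x^2 + 6x - 5) = -x^2 - 6x + 5; subtract.
Quotient: 3x^2 - 6x - 1, Remainder: -3x - 4


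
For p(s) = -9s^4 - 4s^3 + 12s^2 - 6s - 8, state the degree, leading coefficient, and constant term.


Highest power of s is 4, with coefficient -9. Constant term is -8.
Degree = 4, leading coefficient = -9, constant term = -8


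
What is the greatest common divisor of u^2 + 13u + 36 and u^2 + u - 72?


Factor each:
  u^2 + 13u + 36 = (u + 9)(u + 4)
  u^2 + u - 72 = (u + 9)(u - 8)
Common monic factor: u + 9


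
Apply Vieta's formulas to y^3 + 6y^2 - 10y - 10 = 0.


Monic cubic y^3+by^2+cy+d=0: sum=-b, pairwise sum=c, product=-d.
b=6, c=-10, d=-10
r1+r2+r3 = -6
r1r2+r1r3+r2r3 = -10
r1r2r3 = 10


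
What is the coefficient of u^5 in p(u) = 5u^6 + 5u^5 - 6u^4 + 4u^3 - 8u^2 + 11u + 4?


Read off the coefficient of u^5: 5


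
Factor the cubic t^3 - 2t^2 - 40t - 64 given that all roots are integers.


Try integer roots (divisors of -64). t=-4: p(-4)=0.
Divide out (t + 4): quotient is t^2 - 6t - 16.
Factor the quadratic: (t - 8)(t + 2)
Result: (t + 4)(t - 8)(t + 2)


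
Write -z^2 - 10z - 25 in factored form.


Roots satisfy r1 + r2 = -b/a = -10 and r1*r2 = c/a = 25.
So r1 = -5, r2 = -5.
-z^2 - 10z - 25 = -(z - r1)(z - r2) = -(z + 5)(z + 5)


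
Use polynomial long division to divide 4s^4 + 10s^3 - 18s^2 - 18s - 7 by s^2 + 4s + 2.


(4s^4 + 10s^3 - 18s^2 - 18s - 7) / (s^2 + 4s + 2)
Step 1: 4s^2 * (s^2 + 4s + 2) = 4s^4 + 16s^3 + 8s^2; subtract.
Step 2: -6s * (s^2 + 4s + 2) = -6s^3 - 24s^2 - 12s; subtract.
Step 3: -2 * (s^2 + 4s + 2) = -2s^2 - 8s - 4; subtract.
Quotient: 4s^2 - 6s - 2, Remainder: 2s - 3


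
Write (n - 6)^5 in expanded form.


Expand (n - 6)^5 by repeated multiplication:
  (n - 6)^2 = n^2 - 12n + 36
  (n - 6)^3 = n^3 - 18n^2 + 108n - 216
  (n - 6)^4 = n^4 - 24n^3 + 216n^2 - 864n + 1296
= n^5 - 30n^4 + 360n^3 - 2160n^2 + 6480n - 7776


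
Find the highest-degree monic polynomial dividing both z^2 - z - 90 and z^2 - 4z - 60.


Factor each:
  z^2 - z - 90 = (z - 10)(z + 9)
  z^2 - 4z - 60 = (z - 10)(z + 6)
Common monic factor: z - 10


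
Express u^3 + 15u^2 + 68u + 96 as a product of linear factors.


Try integer roots (divisors of 96). u=-8: p(-8)=0.
Divide out (u + 8): quotient is u^2 + 7u + 12.
Factor the quadratic: (u + 4)(u + 3)
Result: (u + 8)(u + 4)(u + 3)


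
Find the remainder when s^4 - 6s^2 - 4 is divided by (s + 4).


By the Remainder Theorem, the remainder equals p(-4):
  1*(-4)^4 = 256
  0*(-4)^3 = 0
  -6*(-4)^2 = -96
  0*(-4)^1 = 0
  constant: -4
Sum: 256 + 0 - 96 + 0 - 4 = 156


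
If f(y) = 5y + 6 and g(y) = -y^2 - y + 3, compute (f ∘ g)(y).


Substitute g(y) into f:
f(g(y)) = 5*(-y^2 - y + 3) + 6
Expand and combine: -5y^2 - 5y + 21


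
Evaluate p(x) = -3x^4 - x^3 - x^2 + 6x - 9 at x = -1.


Using direct substitution:
  -3 * (-1)^4 = -3
  -1 * (-1)^3 = 1
  -1 * (-1)^2 = -1
  6 * (-1)^1 = -6
  constant: -9
Sum = -3 + 1 - 1 - 6 - 9 = -18


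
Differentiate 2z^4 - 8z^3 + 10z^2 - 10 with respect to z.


Apply the power rule term by term:
  d/dz(2z^4) = 8z^3
  d/dz(-8z^3) = -24z^2
  d/dz(10z^2) = 20z
  d/dz(-10) = 0
p'(z) = 8z^3 - 24z^2 + 20z


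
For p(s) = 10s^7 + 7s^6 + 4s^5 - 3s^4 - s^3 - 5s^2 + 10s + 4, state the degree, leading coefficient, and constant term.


Highest power of s is 7, with coefficient 10. Constant term is 4.
Degree = 7, leading coefficient = 10, constant term = 4


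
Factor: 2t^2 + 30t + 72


Roots satisfy r1 + r2 = -b/a = -15 and r1*r2 = c/a = 36.
So r1 = -3, r2 = -12.
2t^2 + 30t + 72 = 2(t - r1)(t - r2) = 2(t + 3)(t + 12)


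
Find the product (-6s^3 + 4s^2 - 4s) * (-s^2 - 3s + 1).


Distribute each term of the first polynomial:
  (-6s^3)(-s^2 - 3s + 1) = 6s^5 + 18s^4 - 6s^3
  (4s^2)(-s^2 - 3s + 1) = -4s^4 - 12s^3 + 4s^2
  (-4s)(-s^2 - 3s + 1) = 4s^3 + 12s^2 - 4s
Sum: 6s^5 + 14s^4 - 14s^3 + 16s^2 - 4s


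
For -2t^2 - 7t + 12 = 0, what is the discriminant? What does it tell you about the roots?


D = b^2 - 4ac = (-7)^2 - 4(-2)(12) = 49 + 96 = 145
Since D > 0: two distinct irrational roots


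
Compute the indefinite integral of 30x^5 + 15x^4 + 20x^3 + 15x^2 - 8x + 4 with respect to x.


Reverse power rule on each term:
  ∫ 30x^5 dx = 5x^6
  ∫ 15x^4 dx = 3x^5
  ∫ 20x^3 dx = 5x^4
  ∫ 15x^2 dx = 5x^3
  ∫ -8x dx = -4x^2
  ∫ 4 dx = 4x
F(x) = 5x^6 + 3x^5 + 5x^4 + 5x^3 - 4x^2 + 4x + C


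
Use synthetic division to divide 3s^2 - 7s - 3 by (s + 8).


Synthetic division with c = -8. Coefficients: 3, -7, -3
Bring down 3.
  3 * -8 = -24; -24 - 7 = -31
  -31 * -8 = 248; 248 - 3 = 245
Quotient: 3s - 31, Remainder: 245


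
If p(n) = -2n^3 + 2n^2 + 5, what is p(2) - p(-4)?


p(2) = -3
p(-4) = 165
p(2) - p(-4) = -3 - 165 = -168


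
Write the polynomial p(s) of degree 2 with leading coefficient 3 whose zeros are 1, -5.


p(s) = 3(s - 1)(s + 5)
Expand: 3s^2 + 12s - 15


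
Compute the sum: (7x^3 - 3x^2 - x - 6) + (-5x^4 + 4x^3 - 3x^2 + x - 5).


Align terms by degree and add:
  7x^3 - 3x^2 - x - 6
  -5x^4 + 4x^3 - 3x^2 + x - 5
= -5x^4 + 11x^3 - 6x^2 - 11


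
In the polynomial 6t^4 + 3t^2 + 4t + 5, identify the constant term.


Read off the constant term: 5


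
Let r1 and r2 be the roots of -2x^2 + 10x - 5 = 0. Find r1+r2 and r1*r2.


For ax^2+bx+c=0: sum = -b/a, product = c/a.
a=-2, b=10, c=-5
Sum = -(10)/-2 = 5
Product = (-5)/-2 = 5/2


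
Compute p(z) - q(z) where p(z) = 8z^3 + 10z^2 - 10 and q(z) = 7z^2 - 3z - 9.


Distribute the minus sign:
  (8z^3 + 10z^2 - 10)
- (7z^2 - 3z - 9)
Negate second polynomial: -7z^2 + 3z + 9
Add: 8z^3 + 3z^2 + 3z - 1


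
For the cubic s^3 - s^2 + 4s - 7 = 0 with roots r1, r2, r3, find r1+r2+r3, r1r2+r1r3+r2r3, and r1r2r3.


Monic cubic s^3+bs^2+cs+d=0: sum=-b, pairwise sum=c, product=-d.
b=-1, c=4, d=-7
r1+r2+r3 = 1
r1r2+r1r3+r2r3 = 4
r1r2r3 = 7


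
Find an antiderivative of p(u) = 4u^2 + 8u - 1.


Reverse power rule on each term:
  ∫ 4u^2 du = (4/3)u^3
  ∫ 8u du = 4u^2
  ∫ -1 du = -u
F(u) = (4/3)u^3 + 4u^2 - u + C


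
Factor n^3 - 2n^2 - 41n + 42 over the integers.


Try integer roots (divisors of 42). n=7: p(7)=0.
Divide out (n - 7): quotient is n^2 + 5n - 6.
Factor the quadratic: (n + 6)(n - 1)
Result: (n - 7)(n + 6)(n - 1)


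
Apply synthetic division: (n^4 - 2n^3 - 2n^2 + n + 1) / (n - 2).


Synthetic division with c = 2. Coefficients: 1, -2, -2, 1, 1
Bring down 1.
  1 * 2 = 2; 2 - 2 = 0
  0 * 2 = 0; 0 - 2 = -2
  -2 * 2 = -4; -4 + 1 = -3
  -3 * 2 = -6; -6 + 1 = -5
Quotient: n^3 - 2n - 3, Remainder: -5


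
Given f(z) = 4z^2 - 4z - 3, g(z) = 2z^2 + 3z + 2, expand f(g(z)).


Substitute g(z) into f:
f(g(z)) = 4*(2z^2 + 3z + 2)^2 + (-4)*(2z^2 + 3z + 2) + (-3)
(2z^2 + 3z + 2)^2 = 4z^4 + 12z^3 + 17z^2 + 12z + 4
Expand and combine: 16z^4 + 48z^3 + 60z^2 + 36z + 5


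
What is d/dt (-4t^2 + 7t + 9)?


Apply the power rule term by term:
  d/dt(-4t^2) = -8t
  d/dt(7t) = 7
  d/dt(9) = 0
p'(t) = -8t + 7


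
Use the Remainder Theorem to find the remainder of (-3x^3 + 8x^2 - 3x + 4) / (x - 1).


By the Remainder Theorem, the remainder equals p(1):
  -3*(1)^3 = -3
  8*(1)^2 = 8
  -3*(1)^1 = -3
  constant: 4
Sum: -3 + 8 - 3 + 4 = 6


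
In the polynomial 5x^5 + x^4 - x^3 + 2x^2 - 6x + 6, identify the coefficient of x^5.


Read off the coefficient of x^5: 5


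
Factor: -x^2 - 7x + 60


Roots satisfy r1 + r2 = -b/a = -7 and r1*r2 = c/a = -60.
So r1 = -12, r2 = 5.
-x^2 - 7x + 60 = -(x - r1)(x - r2) = -(x + 12)(x - 5)


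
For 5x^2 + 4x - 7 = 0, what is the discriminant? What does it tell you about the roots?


D = b^2 - 4ac = (4)^2 - 4(5)(-7) = 16 + 140 = 156
Since D > 0: two distinct irrational roots


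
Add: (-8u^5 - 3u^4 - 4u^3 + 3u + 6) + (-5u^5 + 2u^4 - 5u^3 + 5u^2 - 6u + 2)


Align terms by degree and add:
  -8u^5 - 3u^4 - 4u^3 + 3u + 6
  -5u^5 + 2u^4 - 5u^3 + 5u^2 - 6u + 2
= -13u^5 - u^4 - 9u^3 + 5u^2 - 3u + 8


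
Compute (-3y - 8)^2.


Expand (-3y - 8)^2 by repeated multiplication:
= 9y^2 + 48y + 64


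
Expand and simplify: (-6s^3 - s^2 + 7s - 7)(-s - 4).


Distribute each term of the first polynomial:
  (-6s^3)(-s - 4) = 6s^4 + 24s^3
  (-s^2)(-s - 4) = s^3 + 4s^2
  (7s)(-s - 4) = -7s^2 - 28s
  (-7)(-s - 4) = 7s + 28
Sum: 6s^4 + 25s^3 - 3s^2 - 21s + 28


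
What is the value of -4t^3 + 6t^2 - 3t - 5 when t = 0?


Using direct substitution:
  -4 * (0)^3 = 0
  6 * (0)^2 = 0
  -3 * (0)^1 = 0
  constant: -5
Sum = 0 + 0 + 0 - 5 = -5


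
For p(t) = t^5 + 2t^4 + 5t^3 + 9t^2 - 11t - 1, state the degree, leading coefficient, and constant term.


Highest power of t is 5, with coefficient 1. Constant term is -1.
Degree = 5, leading coefficient = 1, constant term = -1


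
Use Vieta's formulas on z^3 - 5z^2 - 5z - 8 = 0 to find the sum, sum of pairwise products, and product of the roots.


Monic cubic z^3+bz^2+cz+d=0: sum=-b, pairwise sum=c, product=-d.
b=-5, c=-5, d=-8
r1+r2+r3 = 5
r1r2+r1r3+r2r3 = -5
r1r2r3 = 8


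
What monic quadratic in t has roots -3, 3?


p(t) = (t + 3)(t - 3)
Expand: t^2 - 9


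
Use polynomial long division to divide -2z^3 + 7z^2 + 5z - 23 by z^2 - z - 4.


(-2z^3 + 7z^2 + 5z - 23) / (z^2 - z - 4)
Step 1: -2z * (z^2 - z - 4) = -2z^3 + 2z^2 + 8z; subtract.
Step 2: 5 * (z^2 - z - 4) = 5z^2 - 5z - 20; subtract.
Quotient: -2z + 5, Remainder: 2z - 3


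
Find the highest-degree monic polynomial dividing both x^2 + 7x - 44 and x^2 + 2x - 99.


Factor each:
  x^2 + 7x - 44 = (x + 11)(x - 4)
  x^2 + 2x - 99 = (x + 11)(x - 9)
Common monic factor: x + 11


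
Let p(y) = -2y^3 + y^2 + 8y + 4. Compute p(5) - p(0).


p(5) = -181
p(0) = 4
p(5) - p(0) = -181 - 4 = -185


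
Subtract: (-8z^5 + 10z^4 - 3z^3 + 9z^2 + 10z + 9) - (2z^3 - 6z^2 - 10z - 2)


Distribute the minus sign:
  (-8z^5 + 10z^4 - 3z^3 + 9z^2 + 10z + 9)
- (2z^3 - 6z^2 - 10z - 2)
Negate second polynomial: -2z^3 + 6z^2 + 10z + 2
Add: -8z^5 + 10z^4 - 5z^3 + 15z^2 + 20z + 11


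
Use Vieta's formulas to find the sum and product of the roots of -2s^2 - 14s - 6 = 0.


For as^2+bs+c=0: sum = -b/a, product = c/a.
a=-2, b=-14, c=-6
Sum = -(-14)/-2 = -7
Product = (-6)/-2 = 3


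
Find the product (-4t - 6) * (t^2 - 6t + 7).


Distribute each term of the first polynomial:
  (-4t)(t^2 - 6t + 7) = -4t^3 + 24t^2 - 28t
  (-6)(t^2 - 6t + 7) = -6t^2 + 36t - 42
Sum: -4t^3 + 18t^2 + 8t - 42


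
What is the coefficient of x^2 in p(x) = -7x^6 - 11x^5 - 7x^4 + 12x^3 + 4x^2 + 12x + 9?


Read off the coefficient of x^2: 4


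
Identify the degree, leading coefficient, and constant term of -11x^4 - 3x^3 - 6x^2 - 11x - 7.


Highest power of x is 4, with coefficient -11. Constant term is -7.
Degree = 4, leading coefficient = -11, constant term = -7


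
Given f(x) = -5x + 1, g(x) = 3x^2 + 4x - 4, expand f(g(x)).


Substitute g(x) into f:
f(g(x)) = -5*(3x^2 + 4x - 4) + 1
Expand and combine: -15x^2 - 20x + 21


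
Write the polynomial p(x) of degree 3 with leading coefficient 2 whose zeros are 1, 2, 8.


p(x) = 2(x - 1)(x - 2)(x - 8)
Expand: 2x^3 - 22x^2 + 52x - 32


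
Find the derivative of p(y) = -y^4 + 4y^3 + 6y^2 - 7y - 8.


Apply the power rule term by term:
  d/dy(-y^4) = -4y^3
  d/dy(4y^3) = 12y^2
  d/dy(6y^2) = 12y
  d/dy(-7y) = -7
  d/dy(-8) = 0
p'(y) = -4y^3 + 12y^2 + 12y - 7


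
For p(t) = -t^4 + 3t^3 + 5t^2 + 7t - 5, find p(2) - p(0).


p(2) = 37
p(0) = -5
p(2) - p(0) = 37 + 5 = 42


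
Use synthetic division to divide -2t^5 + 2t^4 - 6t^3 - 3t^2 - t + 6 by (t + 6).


Synthetic division with c = -6. Coefficients: -2, 2, -6, -3, -1, 6
Bring down -2.
  -2 * -6 = 12; 12 + 2 = 14
  14 * -6 = -84; -84 - 6 = -90
  -90 * -6 = 540; 540 - 3 = 537
  537 * -6 = -3222; -3222 - 1 = -3223
  -3223 * -6 = 19338; 19338 + 6 = 19344
Quotient: -2t^4 + 14t^3 - 90t^2 + 537t - 3223, Remainder: 19344


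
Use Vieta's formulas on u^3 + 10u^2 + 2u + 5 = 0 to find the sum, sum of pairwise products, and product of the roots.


Monic cubic u^3+bu^2+cu+d=0: sum=-b, pairwise sum=c, product=-d.
b=10, c=2, d=5
r1+r2+r3 = -10
r1r2+r1r3+r2r3 = 2
r1r2r3 = -5


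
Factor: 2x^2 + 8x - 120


Roots satisfy r1 + r2 = -b/a = -4 and r1*r2 = c/a = -60.
So r1 = -10, r2 = 6.
2x^2 + 8x - 120 = 2(x - r1)(x - r2) = 2(x + 10)(x - 6)


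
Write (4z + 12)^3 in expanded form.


Expand (4z + 12)^3 by repeated multiplication:
  (4z + 12)^2 = 16z^2 + 96z + 144
= 64z^3 + 576z^2 + 1728z + 1728


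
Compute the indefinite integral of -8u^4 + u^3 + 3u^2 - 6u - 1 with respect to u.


Reverse power rule on each term:
  ∫ -8u^4 du = -(8/5)u^5
  ∫ u^3 du = (1/4)u^4
  ∫ 3u^2 du = u^3
  ∫ -6u du = -3u^2
  ∫ -1 du = -u
F(u) = -(8/5)u^5 + (1/4)u^4 + u^3 - 3u^2 - u + C


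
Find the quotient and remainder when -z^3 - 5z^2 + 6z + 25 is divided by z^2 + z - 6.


(-z^3 - 5z^2 + 6z + 25) / (z^2 + z - 6)
Step 1: -z * (z^2 + z - 6) = -z^3 - z^2 + 6z; subtract.
Step 2: -4 * (z^2 + z - 6) = -4z^2 - 4z + 24; subtract.
Quotient: -z - 4, Remainder: 4z + 1


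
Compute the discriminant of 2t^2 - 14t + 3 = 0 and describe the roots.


D = b^2 - 4ac = (-14)^2 - 4(2)(3) = 196 - 24 = 172
Since D > 0: two distinct irrational roots


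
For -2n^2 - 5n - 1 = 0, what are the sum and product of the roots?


For an^2+bn+c=0: sum = -b/a, product = c/a.
a=-2, b=-5, c=-1
Sum = -(-5)/-2 = -5/2
Product = (-1)/-2 = 1/2


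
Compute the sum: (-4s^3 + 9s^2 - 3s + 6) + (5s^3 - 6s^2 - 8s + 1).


Align terms by degree and add:
  -4s^3 + 9s^2 - 3s + 6
+ 5s^3 - 6s^2 - 8s + 1
= s^3 + 3s^2 - 11s + 7


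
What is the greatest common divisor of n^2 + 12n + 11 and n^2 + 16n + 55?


Factor each:
  n^2 + 12n + 11 = (n + 11)(n + 1)
  n^2 + 16n + 55 = (n + 11)(n + 5)
Common monic factor: n + 11


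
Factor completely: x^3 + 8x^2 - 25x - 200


Try integer roots (divisors of -200). x=-5: p(-5)=0.
Divide out (x + 5): quotient is x^2 + 3x - 40.
Factor the quadratic: (x - 5)(x + 8)
Result: (x + 5)(x - 5)(x + 8)


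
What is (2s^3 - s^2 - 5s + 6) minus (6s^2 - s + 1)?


Distribute the minus sign:
  (2s^3 - s^2 - 5s + 6)
- (6s^2 - s + 1)
Negate second polynomial: -6s^2 + s - 1
Add: 2s^3 - 7s^2 - 4s + 5


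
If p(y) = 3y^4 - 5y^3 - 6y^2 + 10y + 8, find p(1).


Using direct substitution:
  3 * (1)^4 = 3
  -5 * (1)^3 = -5
  -6 * (1)^2 = -6
  10 * (1)^1 = 10
  constant: 8
Sum = 3 - 5 - 6 + 10 + 8 = 10


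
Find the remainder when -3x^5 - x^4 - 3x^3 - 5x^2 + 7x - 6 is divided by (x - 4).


By the Remainder Theorem, the remainder equals p(4):
  -3*(4)^5 = -3072
  -1*(4)^4 = -256
  -3*(4)^3 = -192
  -5*(4)^2 = -80
  7*(4)^1 = 28
  constant: -6
Sum: -3072 - 256 - 192 - 80 + 28 - 6 = -3578


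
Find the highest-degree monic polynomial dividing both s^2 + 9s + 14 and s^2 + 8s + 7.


Factor each:
  s^2 + 9s + 14 = (s + 7)(s + 2)
  s^2 + 8s + 7 = (s + 7)(s + 1)
Common monic factor: s + 7


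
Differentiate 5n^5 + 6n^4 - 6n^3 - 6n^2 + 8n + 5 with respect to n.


Apply the power rule term by term:
  d/dn(5n^5) = 25n^4
  d/dn(6n^4) = 24n^3
  d/dn(-6n^3) = -18n^2
  d/dn(-6n^2) = -12n
  d/dn(8n) = 8
  d/dn(5) = 0
p'(n) = 25n^4 + 24n^3 - 18n^2 - 12n + 8


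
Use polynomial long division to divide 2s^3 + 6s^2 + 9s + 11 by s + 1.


(2s^3 + 6s^2 + 9s + 11) / (s + 1)
Step 1: 2s^2 * (s + 1) = 2s^3 + 2s^2; subtract.
Step 2: 4s * (s + 1) = 4s^2 + 4s; subtract.
Step 3: 5 * (s + 1) = 5s + 5; subtract.
Quotient: 2s^2 + 4s + 5, Remainder: 6


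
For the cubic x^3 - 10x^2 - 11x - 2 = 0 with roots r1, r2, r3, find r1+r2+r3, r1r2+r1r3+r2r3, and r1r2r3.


Monic cubic x^3+bx^2+cx+d=0: sum=-b, pairwise sum=c, product=-d.
b=-10, c=-11, d=-2
r1+r2+r3 = 10
r1r2+r1r3+r2r3 = -11
r1r2r3 = 2


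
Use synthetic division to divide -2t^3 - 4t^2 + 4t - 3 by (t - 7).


Synthetic division with c = 7. Coefficients: -2, -4, 4, -3
Bring down -2.
  -2 * 7 = -14; -14 - 4 = -18
  -18 * 7 = -126; -126 + 4 = -122
  -122 * 7 = -854; -854 - 3 = -857
Quotient: -2t^2 - 18t - 122, Remainder: -857


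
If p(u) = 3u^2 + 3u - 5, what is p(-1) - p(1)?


p(-1) = -5
p(1) = 1
p(-1) - p(1) = -5 - 1 = -6


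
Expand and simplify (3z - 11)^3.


Expand (3z - 11)^3 by repeated multiplication:
  (3z - 11)^2 = 9z^2 - 66z + 121
= 27z^3 - 297z^2 + 1089z - 1331


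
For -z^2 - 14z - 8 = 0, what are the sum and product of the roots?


For az^2+bz+c=0: sum = -b/a, product = c/a.
a=-1, b=-14, c=-8
Sum = -(-14)/-1 = -14
Product = (-8)/-1 = 8


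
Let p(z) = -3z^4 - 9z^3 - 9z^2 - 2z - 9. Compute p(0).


Using direct substitution:
  -3 * (0)^4 = 0
  -9 * (0)^3 = 0
  -9 * (0)^2 = 0
  -2 * (0)^1 = 0
  constant: -9
Sum = 0 + 0 + 0 + 0 - 9 = -9


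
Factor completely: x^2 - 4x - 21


Roots satisfy r1 + r2 = -b/a = 4 and r1*r2 = c/a = -21.
So r1 = -3, r2 = 7.
x^2 - 4x - 21 = (x - r1)(x - r2) = (x + 3)(x - 7)


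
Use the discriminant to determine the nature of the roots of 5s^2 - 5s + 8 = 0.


D = b^2 - 4ac = (-5)^2 - 4(5)(8) = 25 - 160 = -135
Since D < 0: two complex conjugate roots (no real roots)


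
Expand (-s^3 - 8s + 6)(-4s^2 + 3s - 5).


Distribute each term of the first polynomial:
  (-s^3)(-4s^2 + 3s - 5) = 4s^5 - 3s^4 + 5s^3
  (-8s)(-4s^2 + 3s - 5) = 32s^3 - 24s^2 + 40s
  (6)(-4s^2 + 3s - 5) = -24s^2 + 18s - 30
Sum: 4s^5 - 3s^4 + 37s^3 - 48s^2 + 58s - 30


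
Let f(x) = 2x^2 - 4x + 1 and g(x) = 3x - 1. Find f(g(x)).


Substitute g(x) into f:
f(g(x)) = 2*(3x - 1)^2 + (-4)*(3x - 1) + 1
(3x - 1)^2 = 9x^2 - 6x + 1
Expand and combine: 18x^2 - 24x + 7


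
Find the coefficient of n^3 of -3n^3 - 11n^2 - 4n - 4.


Read off the coefficient of n^3: -3


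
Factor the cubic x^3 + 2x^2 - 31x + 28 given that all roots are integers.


Try integer roots (divisors of 28). x=1: p(1)=0.
Divide out (x - 1): quotient is x^2 + 3x - 28.
Factor the quadratic: (x - 4)(x + 7)
Result: (x - 1)(x - 4)(x + 7)


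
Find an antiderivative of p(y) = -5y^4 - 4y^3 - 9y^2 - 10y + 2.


Reverse power rule on each term:
  ∫ -5y^4 dy = -y^5
  ∫ -4y^3 dy = -y^4
  ∫ -9y^2 dy = -3y^3
  ∫ -10y dy = -5y^2
  ∫ 2 dy = 2y
F(y) = -y^5 - y^4 - 3y^3 - 5y^2 + 2y + C


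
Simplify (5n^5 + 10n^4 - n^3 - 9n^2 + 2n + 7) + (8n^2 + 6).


Align terms by degree and add:
  5n^5 + 10n^4 - n^3 - 9n^2 + 2n + 7
+ 8n^2 + 6
= 5n^5 + 10n^4 - n^3 - n^2 + 2n + 13


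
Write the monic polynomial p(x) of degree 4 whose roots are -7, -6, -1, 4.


p(x) = (x + 7)(x + 6)(x + 1)(x - 4)
Expand: x^4 + 10x^3 - x^2 - 178x - 168


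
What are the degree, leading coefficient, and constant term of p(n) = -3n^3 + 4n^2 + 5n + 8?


Highest power of n is 3, with coefficient -3. Constant term is 8.
Degree = 3, leading coefficient = -3, constant term = 8


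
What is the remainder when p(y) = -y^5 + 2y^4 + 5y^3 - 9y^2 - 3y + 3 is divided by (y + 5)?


By the Remainder Theorem, the remainder equals p(-5):
  -1*(-5)^5 = 3125
  2*(-5)^4 = 1250
  5*(-5)^3 = -625
  -9*(-5)^2 = -225
  -3*(-5)^1 = 15
  constant: 3
Sum: 3125 + 1250 - 625 - 225 + 15 + 3 = 3543


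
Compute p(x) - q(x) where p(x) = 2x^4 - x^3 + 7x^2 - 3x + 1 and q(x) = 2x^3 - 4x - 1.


Distribute the minus sign:
  (2x^4 - x^3 + 7x^2 - 3x + 1)
- (2x^3 - 4x - 1)
Negate second polynomial: -2x^3 + 4x + 1
Add: 2x^4 - 3x^3 + 7x^2 + x + 2


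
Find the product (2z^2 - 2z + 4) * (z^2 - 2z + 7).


Distribute each term of the first polynomial:
  (2z^2)(z^2 - 2z + 7) = 2z^4 - 4z^3 + 14z^2
  (-2z)(z^2 - 2z + 7) = -2z^3 + 4z^2 - 14z
  (4)(z^2 - 2z + 7) = 4z^2 - 8z + 28
Sum: 2z^4 - 6z^3 + 22z^2 - 22z + 28


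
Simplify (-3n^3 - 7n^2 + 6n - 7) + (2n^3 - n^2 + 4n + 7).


Align terms by degree and add:
  -3n^3 - 7n^2 + 6n - 7
+ 2n^3 - n^2 + 4n + 7
= -n^3 - 8n^2 + 10n


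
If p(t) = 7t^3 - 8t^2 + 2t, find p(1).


Using direct substitution:
  7 * (1)^3 = 7
  -8 * (1)^2 = -8
  2 * (1)^1 = 2
  constant: 0
Sum = 7 - 8 + 2 + 0 = 1


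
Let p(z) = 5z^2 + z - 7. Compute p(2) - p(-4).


p(2) = 15
p(-4) = 69
p(2) - p(-4) = 15 - 69 = -54


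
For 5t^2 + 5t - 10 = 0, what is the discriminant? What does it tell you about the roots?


D = b^2 - 4ac = (5)^2 - 4(5)(-10) = 25 + 200 = 225
Since D > 0: two distinct rational roots


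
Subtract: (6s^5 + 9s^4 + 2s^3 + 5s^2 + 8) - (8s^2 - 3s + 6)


Distribute the minus sign:
  (6s^5 + 9s^4 + 2s^3 + 5s^2 + 8)
- (8s^2 - 3s + 6)
Negate second polynomial: -8s^2 + 3s - 6
Add: 6s^5 + 9s^4 + 2s^3 - 3s^2 + 3s + 2


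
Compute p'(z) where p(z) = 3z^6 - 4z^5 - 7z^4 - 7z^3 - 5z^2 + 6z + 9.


Apply the power rule term by term:
  d/dz(3z^6) = 18z^5
  d/dz(-4z^5) = -20z^4
  d/dz(-7z^4) = -28z^3
  d/dz(-7z^3) = -21z^2
  d/dz(-5z^2) = -10z
  d/dz(6z) = 6
  d/dz(9) = 0
p'(z) = 18z^5 - 20z^4 - 28z^3 - 21z^2 - 10z + 6


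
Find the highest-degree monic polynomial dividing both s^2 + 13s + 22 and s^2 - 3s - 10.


Factor each:
  s^2 + 13s + 22 = (s + 2)(s + 11)
  s^2 - 3s - 10 = (s + 2)(s - 5)
Common monic factor: s + 2


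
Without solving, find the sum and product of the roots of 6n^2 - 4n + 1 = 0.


For an^2+bn+c=0: sum = -b/a, product = c/a.
a=6, b=-4, c=1
Sum = -(-4)/6 = 2/3
Product = (1)/6 = 1/6


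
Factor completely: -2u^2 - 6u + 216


Roots satisfy r1 + r2 = -b/a = -3 and r1*r2 = c/a = -108.
So r1 = 9, r2 = -12.
-2u^2 - 6u + 216 = -2(u - r1)(u - r2) = -2(u - 9)(u + 12)


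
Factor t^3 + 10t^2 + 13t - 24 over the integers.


Try integer roots (divisors of -24). t=-8: p(-8)=0.
Divide out (t + 8): quotient is t^2 + 2t - 3.
Factor the quadratic: (t - 1)(t + 3)
Result: (t + 8)(t - 1)(t + 3)


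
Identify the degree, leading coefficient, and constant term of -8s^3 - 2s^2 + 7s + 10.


Highest power of s is 3, with coefficient -8. Constant term is 10.
Degree = 3, leading coefficient = -8, constant term = 10


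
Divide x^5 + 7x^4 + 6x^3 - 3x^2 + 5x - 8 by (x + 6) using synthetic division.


Synthetic division with c = -6. Coefficients: 1, 7, 6, -3, 5, -8
Bring down 1.
  1 * -6 = -6; -6 + 7 = 1
  1 * -6 = -6; -6 + 6 = 0
  0 * -6 = 0; 0 - 3 = -3
  -3 * -6 = 18; 18 + 5 = 23
  23 * -6 = -138; -138 - 8 = -146
Quotient: x^4 + x^3 - 3x + 23, Remainder: -146


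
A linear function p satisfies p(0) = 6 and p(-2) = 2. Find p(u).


p(u) = mu + b. Using p(0)=6, p(-2)=2:
m = (6 - 2)/(0 + 2) = 4/2 = 2
b = 6 - m*(0) = 6 = 6
p(u) = 2u + 6


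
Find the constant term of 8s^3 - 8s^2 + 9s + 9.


Read off the constant term: 9


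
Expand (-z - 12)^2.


Expand (-z - 12)^2 by repeated multiplication:
= z^2 + 24z + 144


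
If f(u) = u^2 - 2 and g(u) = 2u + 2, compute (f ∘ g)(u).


Substitute g(u) into f:
f(g(u)) = 1*(2u + 2)^2 + (-2)
(2u + 2)^2 = 4u^2 + 8u + 4
Expand and combine: 4u^2 + 8u + 2


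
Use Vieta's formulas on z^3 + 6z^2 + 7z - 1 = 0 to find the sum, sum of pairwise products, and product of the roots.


Monic cubic z^3+bz^2+cz+d=0: sum=-b, pairwise sum=c, product=-d.
b=6, c=7, d=-1
r1+r2+r3 = -6
r1r2+r1r3+r2r3 = 7
r1r2r3 = 1


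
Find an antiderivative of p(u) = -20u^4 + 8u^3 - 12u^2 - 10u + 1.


Reverse power rule on each term:
  ∫ -20u^4 du = -4u^5
  ∫ 8u^3 du = 2u^4
  ∫ -12u^2 du = -4u^3
  ∫ -10u du = -5u^2
  ∫ 1 du = u
F(u) = -4u^5 + 2u^4 - 4u^3 - 5u^2 + u + C


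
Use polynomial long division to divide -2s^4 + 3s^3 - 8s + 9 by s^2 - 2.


(-2s^4 + 3s^3 - 8s + 9) / (s^2 - 2)
Step 1: -2s^2 * (s^2 - 2) = -2s^4 + 4s^2; subtract.
Step 2: 3s * (s^2 - 2) = 3s^3 - 6s; subtract.
Step 3: -4 * (s^2 - 2) = -4s^2 + 8; subtract.
Quotient: -2s^2 + 3s - 4, Remainder: -2s + 1


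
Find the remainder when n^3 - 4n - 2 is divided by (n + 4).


By the Remainder Theorem, the remainder equals p(-4):
  1*(-4)^3 = -64
  0*(-4)^2 = 0
  -4*(-4)^1 = 16
  constant: -2
Sum: -64 + 0 + 16 - 2 = -50


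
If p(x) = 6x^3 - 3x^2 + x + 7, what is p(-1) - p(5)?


p(-1) = -3
p(5) = 687
p(-1) - p(5) = -3 - 687 = -690


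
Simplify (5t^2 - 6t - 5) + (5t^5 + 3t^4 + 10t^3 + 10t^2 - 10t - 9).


Align terms by degree and add:
  5t^2 - 6t - 5
+ 5t^5 + 3t^4 + 10t^3 + 10t^2 - 10t - 9
= 5t^5 + 3t^4 + 10t^3 + 15t^2 - 16t - 14


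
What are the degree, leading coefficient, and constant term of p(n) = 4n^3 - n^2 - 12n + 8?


Highest power of n is 3, with coefficient 4. Constant term is 8.
Degree = 3, leading coefficient = 4, constant term = 8


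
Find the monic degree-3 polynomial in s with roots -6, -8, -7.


p(s) = (s + 6)(s + 8)(s + 7)
Expand: s^3 + 21s^2 + 146s + 336


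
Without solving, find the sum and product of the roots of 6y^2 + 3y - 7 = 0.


For ay^2+by+c=0: sum = -b/a, product = c/a.
a=6, b=3, c=-7
Sum = -(3)/6 = -1/2
Product = (-7)/6 = -7/6


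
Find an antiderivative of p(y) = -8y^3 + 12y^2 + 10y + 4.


Reverse power rule on each term:
  ∫ -8y^3 dy = -2y^4
  ∫ 12y^2 dy = 4y^3
  ∫ 10y dy = 5y^2
  ∫ 4 dy = 4y
F(y) = -2y^4 + 4y^3 + 5y^2 + 4y + C


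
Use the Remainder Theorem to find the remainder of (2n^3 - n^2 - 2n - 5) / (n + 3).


By the Remainder Theorem, the remainder equals p(-3):
  2*(-3)^3 = -54
  -1*(-3)^2 = -9
  -2*(-3)^1 = 6
  constant: -5
Sum: -54 - 9 + 6 - 5 = -62


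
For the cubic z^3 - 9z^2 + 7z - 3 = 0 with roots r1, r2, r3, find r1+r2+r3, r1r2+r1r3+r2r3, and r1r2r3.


Monic cubic z^3+bz^2+cz+d=0: sum=-b, pairwise sum=c, product=-d.
b=-9, c=7, d=-3
r1+r2+r3 = 9
r1r2+r1r3+r2r3 = 7
r1r2r3 = 3


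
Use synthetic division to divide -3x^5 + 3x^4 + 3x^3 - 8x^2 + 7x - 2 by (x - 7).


Synthetic division with c = 7. Coefficients: -3, 3, 3, -8, 7, -2
Bring down -3.
  -3 * 7 = -21; -21 + 3 = -18
  -18 * 7 = -126; -126 + 3 = -123
  -123 * 7 = -861; -861 - 8 = -869
  -869 * 7 = -6083; -6083 + 7 = -6076
  -6076 * 7 = -42532; -42532 - 2 = -42534
Quotient: -3x^4 - 18x^3 - 123x^2 - 869x - 6076, Remainder: -42534


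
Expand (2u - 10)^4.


Expand (2u - 10)^4 by repeated multiplication:
  (2u - 10)^2 = 4u^2 - 40u + 100
  (2u - 10)^3 = 8u^3 - 120u^2 + 600u - 1000
= 16u^4 - 320u^3 + 2400u^2 - 8000u + 10000


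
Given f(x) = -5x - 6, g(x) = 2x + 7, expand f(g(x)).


Substitute g(x) into f:
f(g(x)) = -5*(2x + 7) + (-6)
Expand and combine: -10x - 41


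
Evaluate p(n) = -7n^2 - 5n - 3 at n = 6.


Using direct substitution:
  -7 * (6)^2 = -252
  -5 * (6)^1 = -30
  constant: -3
Sum = -252 - 30 - 3 = -285


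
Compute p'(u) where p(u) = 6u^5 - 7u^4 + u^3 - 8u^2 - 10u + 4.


Apply the power rule term by term:
  d/du(6u^5) = 30u^4
  d/du(-7u^4) = -28u^3
  d/du(u^3) = 3u^2
  d/du(-8u^2) = -16u
  d/du(-10u) = -10
  d/du(4) = 0
p'(u) = 30u^4 - 28u^3 + 3u^2 - 16u - 10


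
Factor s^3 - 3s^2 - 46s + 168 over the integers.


Try integer roots (divisors of 168). s=6: p(6)=0.
Divide out (s - 6): quotient is s^2 + 3s - 28.
Factor the quadratic: (s + 7)(s - 4)
Result: (s - 6)(s + 7)(s - 4)


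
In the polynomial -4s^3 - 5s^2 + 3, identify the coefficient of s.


Read off the coefficient of s: 0


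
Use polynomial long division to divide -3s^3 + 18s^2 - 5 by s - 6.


(-3s^3 + 18s^2 - 5) / (s - 6)
Step 1: -3s^2 * (s - 6) = -3s^3 + 18s^2; subtract.
Step 2: 0 * (s - 6) = 0; subtract.
Step 3: 0 * (s - 6) = 0; subtract.
Quotient: -3s^2, Remainder: -5


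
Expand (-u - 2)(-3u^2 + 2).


Distribute each term of the first polynomial:
  (-u)(-3u^2 + 2) = 3u^3 - 2u
  (-2)(-3u^2 + 2) = 6u^2 - 4
Sum: 3u^3 + 6u^2 - 2u - 4


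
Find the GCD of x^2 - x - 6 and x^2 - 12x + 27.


Factor each:
  x^2 - x - 6 = (x - 3)(x + 2)
  x^2 - 12x + 27 = (x - 3)(x - 9)
Common monic factor: x - 3


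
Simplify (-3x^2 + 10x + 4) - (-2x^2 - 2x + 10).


Distribute the minus sign:
  (-3x^2 + 10x + 4)
- (-2x^2 - 2x + 10)
Negate second polynomial: 2x^2 + 2x - 10
Add: -x^2 + 12x - 6


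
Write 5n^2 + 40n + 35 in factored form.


Roots satisfy r1 + r2 = -b/a = -8 and r1*r2 = c/a = 7.
So r1 = -1, r2 = -7.
5n^2 + 40n + 35 = 5(n - r1)(n - r2) = 5(n + 1)(n + 7)


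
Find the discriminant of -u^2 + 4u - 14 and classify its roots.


D = b^2 - 4ac = (4)^2 - 4(-1)(-14) = 16 - 56 = -40
Since D < 0: two complex conjugate roots (no real roots)
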